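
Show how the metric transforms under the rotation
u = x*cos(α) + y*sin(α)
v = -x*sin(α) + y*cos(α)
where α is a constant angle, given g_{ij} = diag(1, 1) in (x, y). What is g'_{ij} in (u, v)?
Invert the transformation: x = u*cos(α) - v*sin(α), y = u*sin(α) + v*cos(α)
g'_{ij} = (∂x^k/∂x'^i)(∂x^l/∂x'^j) g_{kl}; with g_{kl} = δ_{kl} this is Σ_k (∂x^k/∂x'^i)(∂x^k/∂x'^j).
Jacobian: ∂x/∂u = cos(α), ∂x/∂v = -sin(α), ∂y/∂u = sin(α), ∂y/∂v = cos(α)
g'_{uu} = (cos(α))(cos(α)) + (sin(α))(sin(α)) = 1
g'_{uv} = (cos(α))(-sin(α)) + (sin(α))(cos(α)) = 0
g'_{vv} = (-sin(α))(-sin(α)) + (cos(α))(cos(α)) = 1
g'_{ij} = diag(1, 1)
The Euclidean metric is invariant under rotations.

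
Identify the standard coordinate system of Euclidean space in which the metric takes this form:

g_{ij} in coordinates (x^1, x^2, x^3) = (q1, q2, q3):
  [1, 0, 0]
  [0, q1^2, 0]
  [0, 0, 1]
The line element ds^2 = dq1^2 + q1^2 dq2^2 + dq3^2 is dr^2 + r^2 dθ^2 + dz^2 with q1 = r, q2 = θ, q3 = z.
cylindrical coordinates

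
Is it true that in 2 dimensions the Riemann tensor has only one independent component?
The number of independent components is n^2(n^2-1)/12 = 4·3/12 = 1 for n = 2 (e.g. R_{1212}).
Yes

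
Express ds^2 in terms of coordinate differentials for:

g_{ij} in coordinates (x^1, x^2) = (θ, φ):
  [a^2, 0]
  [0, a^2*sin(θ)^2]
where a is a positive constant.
ds^2 = g_{ij} dx^i dx^j; only the non-zero components contribute.
ds^2 = a^2 dθ^2 + a^2*sin(θ)^2 dφ^2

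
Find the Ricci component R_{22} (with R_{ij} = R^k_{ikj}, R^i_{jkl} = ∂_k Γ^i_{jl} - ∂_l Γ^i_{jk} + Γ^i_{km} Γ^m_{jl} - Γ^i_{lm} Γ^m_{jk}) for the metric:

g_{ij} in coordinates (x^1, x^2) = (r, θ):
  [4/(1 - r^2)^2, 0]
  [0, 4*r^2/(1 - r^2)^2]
Non-zero Christoffel symbols (Γ^k_{ij} = Γ^k_{ji}):
Γ^r_{r r} = 2*r/(1 - r^2)
Γ^r_{θ θ} = (r^3 + r)/(r^2 - 1)
Γ^θ_{r θ} = (-r^2 - 1)/(r^3 - r)
R^r_{θ r θ} = ∂_r Γ^r_{θ θ} - ∂_θ Γ^r_{θ r} + Γ^r_{r m} Γ^m_{θ θ} - Γ^r_{θ m} Γ^m_{θ r}
  = ((r^4 - 4*r^2 - 1)/(r^2 - 1)^2) - (0) + (-2*r^2*(r^2 + 1)/(r^2 - 1)^2) - (-(r^2 + 1)^2/(r^2 - 1)^2) = -4*r^2/(r^2 - 1)^2
R^θ_{θ θ θ} = 0 (a repeated index in an antisymmetric pair)
R_{θθ} = R^r_{θ r θ} + R^θ_{θ θ θ} = (-4*r^2/(r^2 - 1)^2) + (0) = -4*r^2/(r^2 - 1)^2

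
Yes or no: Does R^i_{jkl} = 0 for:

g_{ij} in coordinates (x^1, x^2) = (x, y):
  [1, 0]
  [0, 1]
All metric components are constant, so every Christoffel symbol vanishes and R^i_{jkl} = 0.
Yes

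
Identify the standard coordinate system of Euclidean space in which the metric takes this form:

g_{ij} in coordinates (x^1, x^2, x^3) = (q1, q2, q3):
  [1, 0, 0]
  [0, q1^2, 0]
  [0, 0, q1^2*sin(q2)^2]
The line element ds^2 = dq1^2 + q1^2 dq2^2 + q1^2 sin(q2)^2 dq3^2 is dr^2 + r^2 dθ^2 + r^2 sin(θ)^2 dφ^2 with q1 = r, q2 = θ, q3 = φ.
spherical coordinates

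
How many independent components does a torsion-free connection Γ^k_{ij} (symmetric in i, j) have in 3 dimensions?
Γ^k_{ij} has n choices for the upper index and n(n+1)/2 independent symmetric lower index pairs.
Total = 3 × 3×4/2 = 3 × 6 = 18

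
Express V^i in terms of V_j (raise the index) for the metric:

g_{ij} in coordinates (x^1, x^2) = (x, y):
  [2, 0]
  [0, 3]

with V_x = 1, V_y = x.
Inverse metric (diagonal): g^{xx} = 1/2, g^{yy} = 1/3
V^i = g^{ij} V_j:
V^x = (1/2)(1) + (0)(x) = 1/2
V^y = (0)(1) + (1/3)(x) = x/3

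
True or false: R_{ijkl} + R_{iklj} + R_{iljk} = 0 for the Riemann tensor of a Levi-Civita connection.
This is the first (algebraic) Bianchi identity.
True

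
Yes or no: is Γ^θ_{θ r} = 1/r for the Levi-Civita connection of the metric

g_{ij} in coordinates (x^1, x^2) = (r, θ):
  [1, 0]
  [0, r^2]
Γ^θ_{θ r} = (1/2) g^{θθ} (∂_θ g_{θr} + ∂_r g_{θθ} - ∂_θ g_{θr}) = (1/2)(1/r^2)((0) + (2*r) - (0)) = 1/r
This equals the proposed value 1/r.
Yes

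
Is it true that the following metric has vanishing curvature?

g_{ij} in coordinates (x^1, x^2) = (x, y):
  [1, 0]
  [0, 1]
All metric components are constant, so every Christoffel symbol vanishes and R^i_{jkl} = 0.
Yes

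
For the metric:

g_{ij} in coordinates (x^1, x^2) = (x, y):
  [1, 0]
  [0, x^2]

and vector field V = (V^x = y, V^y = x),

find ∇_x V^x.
Non-zero Christoffel symbols:
Γ^x_{y y} = -x
Γ^y_{x y} = 1/x
∇_x V^x = ∂_x V^x + Γ^x_{x j} V^j
  = (0) + (0)(y) + (0)(x)
  = 0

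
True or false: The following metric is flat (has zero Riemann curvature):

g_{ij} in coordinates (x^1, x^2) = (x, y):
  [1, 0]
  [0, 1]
All metric components are constant, so every Christoffel symbol vanishes and R^i_{jkl} = 0.
True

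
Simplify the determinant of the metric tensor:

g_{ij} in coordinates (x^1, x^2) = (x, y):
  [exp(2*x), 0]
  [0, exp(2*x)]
For a 2×2 metric: det(g) = g_{11}·g_{22} - g_{12}·g_{21}
= (exp(2*x))·(exp(2*x)) - (0)·(0)
= exp(4*x) - 0
det(g) = exp(4*x)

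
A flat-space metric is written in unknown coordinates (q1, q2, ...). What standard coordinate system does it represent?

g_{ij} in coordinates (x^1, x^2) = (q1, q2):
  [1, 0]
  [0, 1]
All components are constant and the metric is the identity, i.e. orthonormal rectilinear coordinates.
Cartesian (2D) coordinates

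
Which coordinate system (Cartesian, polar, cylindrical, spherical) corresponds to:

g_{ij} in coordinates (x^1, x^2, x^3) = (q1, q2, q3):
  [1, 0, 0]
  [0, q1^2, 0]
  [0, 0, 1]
The line element ds^2 = dq1^2 + q1^2 dq2^2 + dq3^2 is dr^2 + r^2 dθ^2 + dz^2 with q1 = r, q2 = θ, q3 = z.
cylindrical coordinates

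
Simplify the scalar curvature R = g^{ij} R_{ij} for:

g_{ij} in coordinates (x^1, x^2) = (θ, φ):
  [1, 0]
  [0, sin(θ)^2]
Non-zero Christoffel symbols (Γ^k_{ij} = Γ^k_{ji}):
Γ^θ_{φ φ} = -sin(2*θ)/2
Γ^φ_{θ φ} = 1/tan(θ)
Ricci tensor (R_{ij} = R^k_{ikj}): R_{θθ} = 1, R_{θφ} = 0, R_{φφ} = sin(θ)^2
Inverse metric: g^{θθ} = 1, g^{φφ} = 1/sin(θ)^2
R = g^{ij} R_{ij} = (1)(1) + (1/sin(θ)^2)(sin(θ)^2) = 2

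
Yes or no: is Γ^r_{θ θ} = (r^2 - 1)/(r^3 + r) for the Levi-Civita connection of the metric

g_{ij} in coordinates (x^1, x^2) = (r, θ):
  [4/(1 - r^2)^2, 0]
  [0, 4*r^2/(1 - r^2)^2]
Γ^r_{θ θ} = (1/2) g^{rr} (∂_θ g_{rθ} + ∂_θ g_{rθ} - ∂_r g_{θθ}) = (1/2)((1 - r^2)^2/4)((0) + (0) - (-8*(r^3 + r)/(r^2 - 1)^3)) = (r^3 + r)/(r^2 - 1)
This differs from the proposed value (r^2 - 1)/(r^3 + r).
No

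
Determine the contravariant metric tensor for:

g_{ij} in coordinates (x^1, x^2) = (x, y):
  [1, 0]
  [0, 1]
The metric is diagonal, so g^{ij} is diagonal with entries 1/g_{ii}: diag(1, 1).
g^{ij}:
  [1, 0]
  [0, 1]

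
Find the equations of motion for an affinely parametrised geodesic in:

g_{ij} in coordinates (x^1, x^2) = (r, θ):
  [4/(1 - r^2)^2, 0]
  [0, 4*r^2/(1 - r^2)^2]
Geodesic equation: d^2x^k/dλ^2 + Γ^k_{ij} (dx^i/dλ)(dx^j/dλ) = 0.
Non-zero Christoffel symbols:
Γ^r_{r r} = 2*r/(1 - r^2)
Γ^r_{θ θ} = (r^3 + r)/(r^2 - 1)
Γ^θ_{r θ} = (-r^2 - 1)/(r^3 - r)
Substituting (the symmetric pair Γ^k_{ij}, Γ^k_{ji} combines into a factor 2):
d^2r/dλ^2 + (2*r/(1 - r^2)) (dr/dλ)^2 + ((r^3 + r)/(r^2 - 1)) (dθ/dλ)^2 = 0
d^2θ/dλ^2 + ((-2*r^2 - 2)/(r^3 - r)) (dr/dλ)(dθ/dλ) = 0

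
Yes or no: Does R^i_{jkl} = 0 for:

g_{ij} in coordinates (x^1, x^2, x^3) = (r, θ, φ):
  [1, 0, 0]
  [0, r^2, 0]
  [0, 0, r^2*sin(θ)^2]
Non-zero Christoffel symbols:
Γ^r_{θ θ} = -r
Γ^r_{φ φ} = -r*sin(θ)^2
Γ^θ_{r θ} = 1/r
Γ^θ_{φ φ} = -sin(2*θ)/2
Γ^φ_{r φ} = 1/r
Γ^φ_{θ φ} = 1/tan(θ)
Ricci tensor: R_{rr} = 0, R_{rθ} = 0, R_{rφ} = 0, R_{θθ} = 0, R_{θφ} = 0, R_{φφ} = 0
All R_{ij} vanish; in 3 dimensions the Riemann tensor is fully determined by the Ricci tensor, so R^i_{jkl} = 0: the metric is flat (curvilinear coordinates on flat space).
Yes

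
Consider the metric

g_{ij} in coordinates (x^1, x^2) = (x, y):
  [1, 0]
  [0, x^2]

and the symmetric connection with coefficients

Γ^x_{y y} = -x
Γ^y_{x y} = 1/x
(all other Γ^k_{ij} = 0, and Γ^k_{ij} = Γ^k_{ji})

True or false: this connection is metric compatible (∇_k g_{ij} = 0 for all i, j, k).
Using ∇_k g_{ij} = ∂_k g_{ij} - Γ^m_{ki} g_{mj} - Γ^m_{kj} g_{im}:
e.g. ∇_x g_{yy} = (2*x) - (x) - (x) = 0
Every component ∇_k g_{ij} vanishes: the connection is metric compatible.
True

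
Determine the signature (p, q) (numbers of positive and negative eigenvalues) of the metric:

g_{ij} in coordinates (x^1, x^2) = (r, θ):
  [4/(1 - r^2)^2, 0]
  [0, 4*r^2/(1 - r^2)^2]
The metric is diagonal, so its eigenvalues are the diagonal entries: 4/(1 - r^2)^2, 4*r^2/(1 - r^2)^2 (at a generic point, where coordinate-dependent entries are positive).
2 positive, 0 negative.
(2, 0) - Riemannian (positive definite)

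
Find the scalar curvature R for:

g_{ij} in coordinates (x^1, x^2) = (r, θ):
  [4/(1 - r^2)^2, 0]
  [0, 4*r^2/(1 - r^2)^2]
Non-zero Christoffel symbols (Γ^k_{ij} = Γ^k_{ji}):
Γ^r_{r r} = 2*r/(1 - r^2)
Γ^r_{θ θ} = (r^3 + r)/(r^2 - 1)
Γ^θ_{r θ} = (-r^2 - 1)/(r^3 - r)
Ricci tensor (R_{ij} = R^k_{ikj}): R_{rr} = -4/(r^2 - 1)^2, R_{rθ} = 0, R_{θθ} = -4*r^2/(r^2 - 1)^2
Inverse metric: g^{rr} = (1 - r^2)^2/4, g^{θθ} = (1 - r^2)^2/(4*r^2)
R = g^{ij} R_{ij} = ((1 - r^2)^2/4)(-4/(r^2 - 1)^2) + ((1 - r^2)^2/(4*r^2))(-4*r^2/(r^2 - 1)^2) = -2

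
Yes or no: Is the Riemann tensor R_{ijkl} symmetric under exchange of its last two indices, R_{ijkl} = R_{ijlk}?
It is antisymmetric in the last pair: R_{ijkl} = -R_{ijlk}.
No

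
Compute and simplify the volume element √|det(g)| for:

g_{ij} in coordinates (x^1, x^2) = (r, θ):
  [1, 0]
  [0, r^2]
det(g) = r^2
√|det(g)| = r
Volume element: dV = r dr dθ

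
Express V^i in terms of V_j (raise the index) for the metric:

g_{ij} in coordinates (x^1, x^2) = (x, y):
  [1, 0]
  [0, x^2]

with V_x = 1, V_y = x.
Inverse metric (diagonal): g^{xx} = 1, g^{yy} = 1/x^2
V^i = g^{ij} V_j:
V^x = (1)(1) + (0)(x) = 1
V^y = (0)(1) + (1/x^2)(x) = 1/x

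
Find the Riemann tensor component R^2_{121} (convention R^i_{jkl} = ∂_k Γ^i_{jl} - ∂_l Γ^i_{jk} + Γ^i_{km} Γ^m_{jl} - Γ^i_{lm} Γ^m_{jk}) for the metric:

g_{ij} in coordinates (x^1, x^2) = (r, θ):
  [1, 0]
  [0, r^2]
Non-zero Christoffel symbols (Γ^k_{ij} = Γ^k_{ji}):
Γ^r_{θ θ} = -r
Γ^θ_{r θ} = 1/r
R^θ_{r θ r} = ∂_θ Γ^θ_{r r} - ∂_r Γ^θ_{r θ} + Γ^θ_{θ m} Γ^m_{r r} - Γ^θ_{r m} Γ^m_{r θ}
  = (0) - (-1/r^2) + (0) - (1/r^2) = 0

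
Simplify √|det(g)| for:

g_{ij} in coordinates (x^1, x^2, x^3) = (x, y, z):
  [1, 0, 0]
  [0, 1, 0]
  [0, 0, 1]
det(g) = 1
√|det(g)| = 1
Volume element: dV = 1 dx dy dz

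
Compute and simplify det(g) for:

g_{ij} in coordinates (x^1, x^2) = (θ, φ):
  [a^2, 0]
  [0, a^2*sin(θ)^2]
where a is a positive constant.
For a 2×2 metric: det(g) = g_{11}·g_{22} - g_{12}·g_{21}
= (a^2)·(a^2*sin(θ)^2) - (0)·(0)
= a^4*sin(θ)^2 - 0
det(g) = a^4*sin(θ)^2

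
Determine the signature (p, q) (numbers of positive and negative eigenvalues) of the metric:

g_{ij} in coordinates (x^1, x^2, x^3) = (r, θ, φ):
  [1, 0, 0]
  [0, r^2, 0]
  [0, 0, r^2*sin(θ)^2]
The metric is diagonal, so its eigenvalues are the diagonal entries: 1, r^2, r^2*sin(θ)^2 (at a generic point, where coordinate-dependent entries are positive).
3 positive, 0 negative.
(3, 0) - Riemannian (positive definite)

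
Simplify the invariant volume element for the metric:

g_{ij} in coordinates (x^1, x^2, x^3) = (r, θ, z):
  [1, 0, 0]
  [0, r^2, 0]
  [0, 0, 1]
det(g) = r^2
√|det(g)| = r
Volume element: dV = r dr dθ dz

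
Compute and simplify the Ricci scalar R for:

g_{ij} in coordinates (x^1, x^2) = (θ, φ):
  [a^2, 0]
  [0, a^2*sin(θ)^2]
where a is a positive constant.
Non-zero Christoffel symbols (Γ^k_{ij} = Γ^k_{ji}):
Γ^θ_{φ φ} = -sin(2*θ)/2
Γ^φ_{θ φ} = 1/tan(θ)
Ricci tensor (R_{ij} = R^k_{ikj}): R_{θθ} = 1, R_{θφ} = 0, R_{φφ} = sin(θ)^2
Inverse metric: g^{θθ} = 1/a^2, g^{φφ} = 1/(a^2*sin(θ)^2)
R = g^{ij} R_{ij} = (1/a^2)(1) + (1/(a^2*sin(θ)^2))(sin(θ)^2) = 2/a^2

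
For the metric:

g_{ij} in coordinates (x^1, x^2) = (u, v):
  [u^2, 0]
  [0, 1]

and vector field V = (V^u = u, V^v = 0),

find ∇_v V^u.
Non-zero Christoffel symbols:
Γ^u_{u u} = 1/u
∇_v V^u = ∂_v V^u + Γ^u_{v j} V^j
  = (0) + (0)(u) + (0)(0)
  = 0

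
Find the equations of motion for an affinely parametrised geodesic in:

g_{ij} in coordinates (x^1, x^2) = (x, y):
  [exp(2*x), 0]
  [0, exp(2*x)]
Geodesic equation: d^2x^k/dλ^2 + Γ^k_{ij} (dx^i/dλ)(dx^j/dλ) = 0.
Non-zero Christoffel symbols:
Γ^x_{x x} = 1
Γ^x_{y y} = -1
Γ^y_{x y} = 1
Substituting (the symmetric pair Γ^k_{ij}, Γ^k_{ji} combines into a factor 2):
d^2x/dλ^2 + (dx/dλ)^2 - (dy/dλ)^2 = 0
d^2y/dλ^2 + 2 (dx/dλ)(dy/dλ) = 0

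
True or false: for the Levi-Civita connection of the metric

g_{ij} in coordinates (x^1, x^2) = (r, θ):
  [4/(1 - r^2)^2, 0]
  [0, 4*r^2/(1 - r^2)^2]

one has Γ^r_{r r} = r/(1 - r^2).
Γ^r_{r r} = (1/2) g^{rr} (∂_r g_{rr} + ∂_r g_{rr} - ∂_r g_{rr}) = (1/2)((1 - r^2)^2/4)((16*r/(1 - r^2)^3) + (16*r/(1 - r^2)^3) - (16*r/(1 - r^2)^3)) = 2*r/(1 - r^2)
This differs from the proposed value r/(1 - r^2).
False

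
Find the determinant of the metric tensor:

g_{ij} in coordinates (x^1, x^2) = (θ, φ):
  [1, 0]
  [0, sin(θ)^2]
For a 2×2 metric: det(g) = g_{11}·g_{22} - g_{12}·g_{21}
= (1)·(sin(θ)^2) - (0)·(0)
= sin(θ)^2 - 0
det(g) = sin(θ)^2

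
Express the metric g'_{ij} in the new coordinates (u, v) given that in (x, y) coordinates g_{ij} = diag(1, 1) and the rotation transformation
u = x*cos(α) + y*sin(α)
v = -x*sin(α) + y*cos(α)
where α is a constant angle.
Invert the transformation: x = u*cos(α) - v*sin(α), y = u*sin(α) + v*cos(α)
g'_{ij} = (∂x^k/∂x'^i)(∂x^l/∂x'^j) g_{kl}; with g_{kl} = δ_{kl} this is Σ_k (∂x^k/∂x'^i)(∂x^k/∂x'^j).
Jacobian: ∂x/∂u = cos(α), ∂x/∂v = -sin(α), ∂y/∂u = sin(α), ∂y/∂v = cos(α)
g'_{uu} = (cos(α))(cos(α)) + (sin(α))(sin(α)) = 1
g'_{uv} = (cos(α))(-sin(α)) + (sin(α))(cos(α)) = 0
g'_{vv} = (-sin(α))(-sin(α)) + (cos(α))(cos(α)) = 1
g'_{ij} = diag(1, 1)
The Euclidean metric is invariant under rotations.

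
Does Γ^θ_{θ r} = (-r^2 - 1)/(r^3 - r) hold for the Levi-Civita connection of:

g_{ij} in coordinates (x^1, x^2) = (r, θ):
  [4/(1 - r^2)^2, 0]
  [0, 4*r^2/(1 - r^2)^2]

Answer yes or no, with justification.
Γ^θ_{θ r} = (1/2) g^{θθ} (∂_θ g_{θr} + ∂_r g_{θθ} - ∂_θ g_{θr}) = (1/2)((1 - r^2)^2/(4*r^2))((0) + (-8*(r^3 + r)/(r^2 - 1)^3) - (0)) = (-r^2 - 1)/(r^3 - r)
This equals the proposed value (-r^2 - 1)/(r^3 - r).
Yes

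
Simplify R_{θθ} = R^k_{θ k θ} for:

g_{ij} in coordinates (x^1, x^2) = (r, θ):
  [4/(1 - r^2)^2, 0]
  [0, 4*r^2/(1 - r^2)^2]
Non-zero Christoffel symbols (Γ^k_{ij} = Γ^k_{ji}):
Γ^r_{r r} = 2*r/(1 - r^2)
Γ^r_{θ θ} = (r^3 + r)/(r^2 - 1)
Γ^θ_{r θ} = (-r^2 - 1)/(r^3 - r)
R^r_{θ r θ} = ∂_r Γ^r_{θ θ} - ∂_θ Γ^r_{θ r} + Γ^r_{r m} Γ^m_{θ θ} - Γ^r_{θ m} Γ^m_{θ r}
  = ((r^4 - 4*r^2 - 1)/(r^2 - 1)^2) - (0) + (-2*r^2*(r^2 + 1)/(r^2 - 1)^2) - (-(r^2 + 1)^2/(r^2 - 1)^2) = -4*r^2/(r^2 - 1)^2
R^θ_{θ θ θ} = 0 (a repeated index in an antisymmetric pair)
R_{θθ} = R^r_{θ r θ} + R^θ_{θ θ θ} = (-4*r^2/(r^2 - 1)^2) + (0) = -4*r^2/(r^2 - 1)^2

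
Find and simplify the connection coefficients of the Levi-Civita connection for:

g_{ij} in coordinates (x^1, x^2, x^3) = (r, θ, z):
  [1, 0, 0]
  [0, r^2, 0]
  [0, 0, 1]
Using Γ^k_{ij} = (1/2) g^{km} (∂_i g_{mj} + ∂_j g_{mi} - ∂_m g_{ij}); the metric is diagonal, so only the m = k term contributes.
Non-zero symbols (using the symmetry Γ^k_{ij} = Γ^k_{ji}):
Γ^r_{θ θ} = (1/2) g^{rr} (∂_θ g_{rθ} + ∂_θ g_{rθ} - ∂_r g_{θθ}) = (1/2)(1)((0) + (0) - (2*r)) = -r
Γ^θ_{r θ} = (1/2) g^{θθ} (∂_r g_{θθ} + ∂_θ g_{θr} - ∂_θ g_{rθ}) = (1/2)(1/r^2)((2*r) + (0) - (0)) = 1/r
All other Christoffel symbols are zero.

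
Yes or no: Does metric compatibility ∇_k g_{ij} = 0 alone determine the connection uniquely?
One also needs vanishing torsion; metric compatibility plus torsion-freeness singles out the Levi-Civita connection.
No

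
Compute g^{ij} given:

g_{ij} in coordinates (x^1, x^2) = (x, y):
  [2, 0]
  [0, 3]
The metric is diagonal, so g^{ij} is diagonal with entries 1/g_{ii}: diag(1/2, 1/3).
g^{ij}:
  [1/2, 0]
  [0, 1/3]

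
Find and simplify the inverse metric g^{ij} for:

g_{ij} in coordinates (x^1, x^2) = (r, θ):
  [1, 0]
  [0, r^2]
The metric is diagonal, so g^{ij} is diagonal with entries 1/g_{ii}: diag(1, 1/(r^2)).
g^{ij}:
  [1, 0]
  [0, 1/r^2]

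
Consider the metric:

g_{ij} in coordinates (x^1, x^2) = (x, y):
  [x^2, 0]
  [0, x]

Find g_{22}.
With x^1 = x, x^2 = y, g_{22} = g_{yy} is the row-2, column-2 entry of the matrix.
g_{22} = x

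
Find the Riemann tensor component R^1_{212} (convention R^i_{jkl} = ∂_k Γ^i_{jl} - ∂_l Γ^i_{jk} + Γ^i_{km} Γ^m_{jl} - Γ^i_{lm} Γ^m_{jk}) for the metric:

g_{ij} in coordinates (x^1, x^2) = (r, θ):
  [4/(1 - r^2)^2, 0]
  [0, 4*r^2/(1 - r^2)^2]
Non-zero Christoffel symbols (Γ^k_{ij} = Γ^k_{ji}):
Γ^r_{r r} = 2*r/(1 - r^2)
Γ^r_{θ θ} = (r^3 + r)/(r^2 - 1)
Γ^θ_{r θ} = (-r^2 - 1)/(r^3 - r)
R^r_{θ r θ} = ∂_r Γ^r_{θ θ} - ∂_θ Γ^r_{θ r} + Γ^r_{r m} Γ^m_{θ θ} - Γ^r_{θ m} Γ^m_{θ r}
  = ((r^4 - 4*r^2 - 1)/(r^2 - 1)^2) - (0) + (-2*r^2*(r^2 + 1)/(r^2 - 1)^2) - (-(r^2 + 1)^2/(r^2 - 1)^2) = -4*r^2/(r^2 - 1)^2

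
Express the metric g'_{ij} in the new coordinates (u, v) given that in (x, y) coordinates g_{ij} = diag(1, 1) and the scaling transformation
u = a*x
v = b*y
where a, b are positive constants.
Invert the transformation: x = u/a, y = v/b
g'_{ij} = (∂x^k/∂x'^i)(∂x^l/∂x'^j) g_{kl}; with g_{kl} = δ_{kl} this is Σ_k (∂x^k/∂x'^i)(∂x^k/∂x'^j).
Jacobian: ∂x/∂u = 1/a, ∂x/∂v = 0, ∂y/∂u = 0, ∂y/∂v = 1/b
g'_{uu} = (1/a)(1/a) + (0)(0) = 1/a^2
g'_{uv} = (1/a)(0) + (0)(1/b) = 0
g'_{vv} = (0)(0) + (1/b)(1/b) = 1/b^2
g'_{ij} = diag(1/a^2, 1/b^2)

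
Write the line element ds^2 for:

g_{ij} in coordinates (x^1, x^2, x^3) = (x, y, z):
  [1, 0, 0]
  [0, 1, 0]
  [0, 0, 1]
ds^2 = g_{ij} dx^i dx^j; only the non-zero components contribute.
ds^2 = dx^2 + dy^2 + dz^2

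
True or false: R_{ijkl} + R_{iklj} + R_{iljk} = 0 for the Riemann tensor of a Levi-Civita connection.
This is the first (algebraic) Bianchi identity.
True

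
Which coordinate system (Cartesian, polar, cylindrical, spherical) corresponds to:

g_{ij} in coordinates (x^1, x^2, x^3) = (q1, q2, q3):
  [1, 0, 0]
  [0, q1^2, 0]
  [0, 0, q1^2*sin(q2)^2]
The line element ds^2 = dq1^2 + q1^2 dq2^2 + q1^2 sin(q2)^2 dq3^2 is dr^2 + r^2 dθ^2 + r^2 sin(θ)^2 dφ^2 with q1 = r, q2 = θ, q3 = φ.
spherical coordinates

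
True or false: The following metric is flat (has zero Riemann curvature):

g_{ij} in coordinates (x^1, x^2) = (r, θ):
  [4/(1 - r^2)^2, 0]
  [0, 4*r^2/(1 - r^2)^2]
Non-zero Christoffel symbols:
Γ^r_{r r} = 2*r/(1 - r^2)
Γ^r_{θ θ} = (r^3 + r)/(r^2 - 1)
Γ^θ_{r θ} = (-r^2 - 1)/(r^3 - r)
Ricci tensor: R_{rr} = -4/(r^2 - 1)^2, R_{rθ} = 0, R_{θθ} = -4*r^2/(r^2 - 1)^2
The Ricci tensor is non-zero, so the Riemann tensor is non-zero: not flat.
False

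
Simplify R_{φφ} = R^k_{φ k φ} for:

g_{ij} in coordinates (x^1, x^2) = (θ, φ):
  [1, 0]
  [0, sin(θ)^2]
Non-zero Christoffel symbols (Γ^k_{ij} = Γ^k_{ji}):
Γ^θ_{φ φ} = -sin(2*θ)/2
Γ^φ_{θ φ} = 1/tan(θ)
R^θ_{φ θ φ} = ∂_θ Γ^θ_{φ φ} - ∂_φ Γ^θ_{φ θ} + Γ^θ_{θ m} Γ^m_{φ φ} - Γ^θ_{φ m} Γ^m_{φ θ}
  = (-cos(2*θ)) - (0) + (0) - (-cos(θ)^2) = sin(θ)^2
R^φ_{φ φ φ} = 0 (a repeated index in an antisymmetric pair)
R_{φφ} = R^θ_{φ θ φ} + R^φ_{φ φ φ} = (sin(θ)^2) + (0) = sin(θ)^2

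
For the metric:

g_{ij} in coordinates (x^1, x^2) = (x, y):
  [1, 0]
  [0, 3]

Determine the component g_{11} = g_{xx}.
With x^1 = x, x^2 = y, g_{11} = g_{xx} is the row-1, column-1 entry of the matrix.
g_{11} = 1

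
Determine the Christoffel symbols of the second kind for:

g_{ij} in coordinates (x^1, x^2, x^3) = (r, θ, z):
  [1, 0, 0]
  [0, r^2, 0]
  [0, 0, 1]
Using Γ^k_{ij} = (1/2) g^{km} (∂_i g_{mj} + ∂_j g_{mi} - ∂_m g_{ij}); the metric is diagonal, so only the m = k term contributes.
Non-zero symbols (using the symmetry Γ^k_{ij} = Γ^k_{ji}):
Γ^r_{θ θ} = (1/2) g^{rr} (∂_θ g_{rθ} + ∂_θ g_{rθ} - ∂_r g_{θθ}) = (1/2)(1)((0) + (0) - (2*r)) = -r
Γ^θ_{r θ} = (1/2) g^{θθ} (∂_r g_{θθ} + ∂_θ g_{θr} - ∂_θ g_{rθ}) = (1/2)(1/r^2)((2*r) + (0) - (0)) = 1/r
All other Christoffel symbols are zero.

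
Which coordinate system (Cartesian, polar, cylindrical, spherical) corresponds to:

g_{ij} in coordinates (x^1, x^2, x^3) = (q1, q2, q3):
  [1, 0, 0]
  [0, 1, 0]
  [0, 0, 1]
All components are constant and the metric is the identity, i.e. orthonormal rectilinear coordinates.
Cartesian (3D) coordinates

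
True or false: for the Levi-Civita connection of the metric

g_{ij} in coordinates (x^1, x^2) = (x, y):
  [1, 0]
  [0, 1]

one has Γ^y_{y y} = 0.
Γ^y_{y y} = (1/2) g^{yy} (∂_y g_{yy} + ∂_y g_{yy} - ∂_y g_{yy}) = (1/2)(1)((0) + (0) - (0)) = 0
This equals the proposed value 0.
True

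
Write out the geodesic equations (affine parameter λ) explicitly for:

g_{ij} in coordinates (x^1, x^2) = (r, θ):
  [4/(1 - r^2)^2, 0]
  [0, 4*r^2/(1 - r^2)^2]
Geodesic equation: d^2x^k/dλ^2 + Γ^k_{ij} (dx^i/dλ)(dx^j/dλ) = 0.
Non-zero Christoffel symbols:
Γ^r_{r r} = 2*r/(1 - r^2)
Γ^r_{θ θ} = (r^3 + r)/(r^2 - 1)
Γ^θ_{r θ} = (-r^2 - 1)/(r^3 - r)
Substituting (the symmetric pair Γ^k_{ij}, Γ^k_{ji} combines into a factor 2):
d^2r/dλ^2 + (2*r/(1 - r^2)) (dr/dλ)^2 + ((r^3 + r)/(r^2 - 1)) (dθ/dλ)^2 = 0
d^2θ/dλ^2 + ((-2*r^2 - 2)/(r^3 - r)) (dr/dλ)(dθ/dλ) = 0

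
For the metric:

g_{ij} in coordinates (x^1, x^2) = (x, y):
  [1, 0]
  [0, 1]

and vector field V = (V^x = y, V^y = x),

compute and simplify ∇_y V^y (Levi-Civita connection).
All Christoffel symbols are zero.
∇_y V^y = ∂_y V^y + Γ^y_{y j} V^j
  = (0) + (0)(y) + (0)(x)
  = 0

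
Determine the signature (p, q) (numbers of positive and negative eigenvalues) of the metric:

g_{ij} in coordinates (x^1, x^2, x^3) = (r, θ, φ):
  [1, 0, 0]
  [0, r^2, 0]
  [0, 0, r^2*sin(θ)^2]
The metric is diagonal, so its eigenvalues are the diagonal entries: 1, r^2, r^2*sin(θ)^2 (at a generic point, where coordinate-dependent entries are positive).
3 positive, 0 negative.
(3, 0) - Riemannian (positive definite)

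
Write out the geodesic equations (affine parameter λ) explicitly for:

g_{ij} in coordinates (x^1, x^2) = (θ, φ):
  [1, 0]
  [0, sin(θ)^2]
Geodesic equation: d^2x^k/dλ^2 + Γ^k_{ij} (dx^i/dλ)(dx^j/dλ) = 0.
Non-zero Christoffel symbols:
Γ^θ_{φ φ} = -sin(2*θ)/2
Γ^φ_{θ φ} = 1/tan(θ)
Substituting (the symmetric pair Γ^k_{ij}, Γ^k_{ji} combines into a factor 2):
d^2θ/dλ^2 - (sin(2*θ)/2) (dφ/dλ)^2 = 0
d^2φ/dλ^2 + (2/tan(θ)) (dθ/dλ)(dφ/dλ) = 0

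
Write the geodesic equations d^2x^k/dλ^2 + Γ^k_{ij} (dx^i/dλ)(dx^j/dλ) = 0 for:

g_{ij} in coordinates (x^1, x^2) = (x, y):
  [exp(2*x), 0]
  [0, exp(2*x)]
Geodesic equation: d^2x^k/dλ^2 + Γ^k_{ij} (dx^i/dλ)(dx^j/dλ) = 0.
Non-zero Christoffel symbols:
Γ^x_{x x} = 1
Γ^x_{y y} = -1
Γ^y_{x y} = 1
Substituting (the symmetric pair Γ^k_{ij}, Γ^k_{ji} combines into a factor 2):
d^2x/dλ^2 + (dx/dλ)^2 - (dy/dλ)^2 = 0
d^2y/dλ^2 + 2 (dx/dλ)(dy/dλ) = 0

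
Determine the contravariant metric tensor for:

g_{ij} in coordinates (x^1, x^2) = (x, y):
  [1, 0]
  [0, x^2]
The metric is diagonal, so g^{ij} is diagonal with entries 1/g_{ii}: diag(1, 1/(x^2)).
g^{ij}:
  [1, 0]
  [0, 1/x^2]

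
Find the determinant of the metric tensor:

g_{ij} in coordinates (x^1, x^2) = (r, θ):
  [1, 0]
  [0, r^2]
For a 2×2 metric: det(g) = g_{11}·g_{22} - g_{12}·g_{21}
= (1)·(r^2) - (0)·(0)
= r^2 - 0
det(g) = r^2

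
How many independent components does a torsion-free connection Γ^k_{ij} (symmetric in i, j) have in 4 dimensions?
Γ^k_{ij} has n choices for the upper index and n(n+1)/2 independent symmetric lower index pairs.
Total = 4 × 4×5/2 = 4 × 10 = 40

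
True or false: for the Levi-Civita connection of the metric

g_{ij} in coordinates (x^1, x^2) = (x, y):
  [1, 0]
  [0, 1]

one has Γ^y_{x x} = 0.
Γ^y_{x x} = (1/2) g^{yy} (∂_x g_{yx} + ∂_x g_{yx} - ∂_y g_{xx}) = (1/2)(1)((0) + (0) - (0)) = 0
This equals the proposed value 0.
True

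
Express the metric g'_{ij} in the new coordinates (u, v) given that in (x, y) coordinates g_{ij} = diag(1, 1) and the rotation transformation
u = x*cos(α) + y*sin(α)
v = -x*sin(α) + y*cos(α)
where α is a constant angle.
Invert the transformation: x = u*cos(α) - v*sin(α), y = u*sin(α) + v*cos(α)
g'_{ij} = (∂x^k/∂x'^i)(∂x^l/∂x'^j) g_{kl}; with g_{kl} = δ_{kl} this is Σ_k (∂x^k/∂x'^i)(∂x^k/∂x'^j).
Jacobian: ∂x/∂u = cos(α), ∂x/∂v = -sin(α), ∂y/∂u = sin(α), ∂y/∂v = cos(α)
g'_{uu} = (cos(α))(cos(α)) + (sin(α))(sin(α)) = 1
g'_{uv} = (cos(α))(-sin(α)) + (sin(α))(cos(α)) = 0
g'_{vv} = (-sin(α))(-sin(α)) + (cos(α))(cos(α)) = 1
g'_{ij} = diag(1, 1)
The Euclidean metric is invariant under rotations.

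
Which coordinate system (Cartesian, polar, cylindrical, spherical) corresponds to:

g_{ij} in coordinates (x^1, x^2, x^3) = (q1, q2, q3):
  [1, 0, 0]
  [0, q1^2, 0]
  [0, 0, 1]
The line element ds^2 = dq1^2 + q1^2 dq2^2 + dq3^2 is dr^2 + r^2 dθ^2 + dz^2 with q1 = r, q2 = θ, q3 = z.
cylindrical coordinates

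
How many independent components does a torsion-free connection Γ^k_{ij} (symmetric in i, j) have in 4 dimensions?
Γ^k_{ij} has n choices for the upper index and n(n+1)/2 independent symmetric lower index pairs.
Total = 4 × 4×5/2 = 4 × 10 = 40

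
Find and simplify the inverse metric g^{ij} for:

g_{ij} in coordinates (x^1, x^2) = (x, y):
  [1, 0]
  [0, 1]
The metric is diagonal, so g^{ij} is diagonal with entries 1/g_{ii}: diag(1, 1).
g^{ij}:
  [1, 0]
  [0, 1]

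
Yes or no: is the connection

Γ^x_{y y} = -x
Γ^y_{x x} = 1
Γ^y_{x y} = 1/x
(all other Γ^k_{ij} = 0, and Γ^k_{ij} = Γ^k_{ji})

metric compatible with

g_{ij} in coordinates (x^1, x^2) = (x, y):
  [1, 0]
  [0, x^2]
Using ∇_k g_{ij} = ∂_k g_{ij} - Γ^m_{ki} g_{mj} - Γ^m_{kj} g_{im}:
∇_x g_{xy} = (0) - (x^2) - (0) = -x^2 ≠ 0
So the connection is not metric compatible (it is not the Levi-Civita connection).
No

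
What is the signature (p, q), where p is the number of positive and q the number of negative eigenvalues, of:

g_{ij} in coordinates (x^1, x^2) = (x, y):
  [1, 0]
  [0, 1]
The metric is diagonal, so its eigenvalues are the diagonal entries: 1, 1 (at a generic point, where coordinate-dependent entries are positive).
2 positive, 0 negative.
(2, 0) - Riemannian (positive definite)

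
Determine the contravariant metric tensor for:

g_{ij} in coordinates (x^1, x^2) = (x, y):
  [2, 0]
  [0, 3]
The metric is diagonal, so g^{ij} is diagonal with entries 1/g_{ii}: diag(1/2, 1/3).
g^{ij}:
  [1/2, 0]
  [0, 1/3]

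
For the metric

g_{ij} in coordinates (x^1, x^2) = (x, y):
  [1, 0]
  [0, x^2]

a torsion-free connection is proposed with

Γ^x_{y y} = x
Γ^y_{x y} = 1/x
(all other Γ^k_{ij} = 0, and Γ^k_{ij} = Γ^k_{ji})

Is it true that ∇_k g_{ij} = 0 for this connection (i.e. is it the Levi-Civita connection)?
Using ∇_k g_{ij} = ∂_k g_{ij} - Γ^m_{ki} g_{mj} - Γ^m_{kj} g_{im}:
∇_y g_{xy} = (0) - (x) - (x) = -2*x ≠ 0
So the connection is not metric compatible (it is not the Levi-Civita connection).
No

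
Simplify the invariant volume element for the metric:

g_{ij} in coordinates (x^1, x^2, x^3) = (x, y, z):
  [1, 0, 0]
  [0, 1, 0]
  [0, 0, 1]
det(g) = 1
√|det(g)| = 1
Volume element: dV = 1 dx dy dz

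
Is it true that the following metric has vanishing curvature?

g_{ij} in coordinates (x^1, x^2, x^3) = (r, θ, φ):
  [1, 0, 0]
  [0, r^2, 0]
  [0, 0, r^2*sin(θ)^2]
Non-zero Christoffel symbols:
Γ^r_{θ θ} = -r
Γ^r_{φ φ} = -r*sin(θ)^2
Γ^θ_{r θ} = 1/r
Γ^θ_{φ φ} = -sin(2*θ)/2
Γ^φ_{r φ} = 1/r
Γ^φ_{θ φ} = 1/tan(θ)
Ricci tensor: R_{rr} = 0, R_{rθ} = 0, R_{rφ} = 0, R_{θθ} = 0, R_{θφ} = 0, R_{φφ} = 0
All R_{ij} vanish; in 3 dimensions the Riemann tensor is fully determined by the Ricci tensor, so R^i_{jkl} = 0: the metric is flat (curvilinear coordinates on flat space).
Yes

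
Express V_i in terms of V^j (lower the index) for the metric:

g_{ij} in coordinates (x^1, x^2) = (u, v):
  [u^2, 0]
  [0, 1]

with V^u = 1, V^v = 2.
V_i = g_{ij} V^j:
V_u = (u^2)(1) + (0)(2) = u^2
V_v = (0)(1) + (1)(2) = 2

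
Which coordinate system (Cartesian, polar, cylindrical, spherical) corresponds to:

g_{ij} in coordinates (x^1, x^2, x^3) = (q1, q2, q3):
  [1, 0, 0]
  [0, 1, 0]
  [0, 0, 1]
All components are constant and the metric is the identity, i.e. orthonormal rectilinear coordinates.
Cartesian (3D) coordinates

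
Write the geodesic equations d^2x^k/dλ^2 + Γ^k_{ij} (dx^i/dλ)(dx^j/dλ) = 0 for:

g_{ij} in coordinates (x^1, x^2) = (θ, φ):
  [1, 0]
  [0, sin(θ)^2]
Geodesic equation: d^2x^k/dλ^2 + Γ^k_{ij} (dx^i/dλ)(dx^j/dλ) = 0.
Non-zero Christoffel symbols:
Γ^θ_{φ φ} = -sin(2*θ)/2
Γ^φ_{θ φ} = 1/tan(θ)
Substituting (the symmetric pair Γ^k_{ij}, Γ^k_{ji} combines into a factor 2):
d^2θ/dλ^2 - (sin(2*θ)/2) (dφ/dλ)^2 = 0
d^2φ/dλ^2 + (2/tan(θ)) (dθ/dλ)(dφ/dλ) = 0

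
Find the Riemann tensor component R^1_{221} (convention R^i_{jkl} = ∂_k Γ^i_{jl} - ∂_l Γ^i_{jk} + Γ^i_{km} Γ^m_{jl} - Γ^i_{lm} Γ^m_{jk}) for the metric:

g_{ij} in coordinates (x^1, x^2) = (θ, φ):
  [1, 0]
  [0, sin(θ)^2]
Non-zero Christoffel symbols (Γ^k_{ij} = Γ^k_{ji}):
Γ^θ_{φ φ} = -sin(2*θ)/2
Γ^φ_{θ φ} = 1/tan(θ)
R^θ_{φ φ θ} = ∂_φ Γ^θ_{φ θ} - ∂_θ Γ^θ_{φ φ} + Γ^θ_{φ m} Γ^m_{φ θ} - Γ^θ_{θ m} Γ^m_{φ φ}
  = (0) - (-cos(2*θ)) + (-cos(θ)^2) - (0) = -sin(θ)^2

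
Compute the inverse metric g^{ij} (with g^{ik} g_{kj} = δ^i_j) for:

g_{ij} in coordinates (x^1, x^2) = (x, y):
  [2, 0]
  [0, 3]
The metric is diagonal, so g^{ij} is diagonal with entries 1/g_{ii}: diag(1/2, 1/3).
g^{ij}:
  [1/2, 0]
  [0, 1/3]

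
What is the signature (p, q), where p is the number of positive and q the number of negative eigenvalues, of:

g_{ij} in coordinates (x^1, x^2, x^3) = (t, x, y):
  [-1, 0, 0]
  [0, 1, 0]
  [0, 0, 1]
The metric is diagonal, so its eigenvalues are the diagonal entries: -1, 1, 1 (at a generic point, where coordinate-dependent entries are positive).
2 positive, 1 negative.
(2, 1) - Lorentzian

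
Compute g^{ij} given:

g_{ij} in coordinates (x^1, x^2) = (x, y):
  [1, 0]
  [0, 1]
The metric is diagonal, so g^{ij} is diagonal with entries 1/g_{ii}: diag(1, 1).
g^{ij}:
  [1, 0]
  [0, 1]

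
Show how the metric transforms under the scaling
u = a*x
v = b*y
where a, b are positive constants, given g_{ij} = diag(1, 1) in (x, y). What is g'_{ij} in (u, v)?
Invert the transformation: x = u/a, y = v/b
g'_{ij} = (∂x^k/∂x'^i)(∂x^l/∂x'^j) g_{kl}; with g_{kl} = δ_{kl} this is Σ_k (∂x^k/∂x'^i)(∂x^k/∂x'^j).
Jacobian: ∂x/∂u = 1/a, ∂x/∂v = 0, ∂y/∂u = 0, ∂y/∂v = 1/b
g'_{uu} = (1/a)(1/a) + (0)(0) = 1/a^2
g'_{uv} = (1/a)(0) + (0)(1/b) = 0
g'_{vv} = (0)(0) + (1/b)(1/b) = 1/b^2
g'_{ij} = diag(1/a^2, 1/b^2)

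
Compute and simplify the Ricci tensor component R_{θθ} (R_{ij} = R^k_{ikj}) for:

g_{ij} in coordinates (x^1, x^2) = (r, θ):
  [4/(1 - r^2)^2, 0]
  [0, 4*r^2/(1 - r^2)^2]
Non-zero Christoffel symbols (Γ^k_{ij} = Γ^k_{ji}):
Γ^r_{r r} = 2*r/(1 - r^2)
Γ^r_{θ θ} = (r^3 + r)/(r^2 - 1)
Γ^θ_{r θ} = (-r^2 - 1)/(r^3 - r)
R^r_{θ r θ} = ∂_r Γ^r_{θ θ} - ∂_θ Γ^r_{θ r} + Γ^r_{r m} Γ^m_{θ θ} - Γ^r_{θ m} Γ^m_{θ r}
  = ((r^4 - 4*r^2 - 1)/(r^2 - 1)^2) - (0) + (-2*r^2*(r^2 + 1)/(r^2 - 1)^2) - (-(r^2 + 1)^2/(r^2 - 1)^2) = -4*r^2/(r^2 - 1)^2
R^θ_{θ θ θ} = 0 (a repeated index in an antisymmetric pair)
R_{θθ} = R^r_{θ r θ} + R^θ_{θ θ θ} = (-4*r^2/(r^2 - 1)^2) + (0) = -4*r^2/(r^2 - 1)^2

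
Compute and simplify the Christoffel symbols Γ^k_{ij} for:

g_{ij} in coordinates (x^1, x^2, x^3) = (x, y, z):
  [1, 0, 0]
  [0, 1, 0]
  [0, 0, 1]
Using Γ^k_{ij} = (1/2) g^{km} (∂_i g_{mj} + ∂_j g_{mi} - ∂_m g_{ij}); the metric is diagonal, so only the m = k term contributes.
Every metric component is constant, so all ∂_m g_{ij} = 0 and every Christoffel symbol vanishes.
All Christoffel symbols are zero.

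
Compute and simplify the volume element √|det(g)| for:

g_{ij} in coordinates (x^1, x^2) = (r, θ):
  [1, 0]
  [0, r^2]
det(g) = r^2
√|det(g)| = r
Volume element: dV = r dr dθ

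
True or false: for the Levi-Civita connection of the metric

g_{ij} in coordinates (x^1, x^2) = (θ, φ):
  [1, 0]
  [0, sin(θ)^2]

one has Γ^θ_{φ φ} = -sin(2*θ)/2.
Γ^θ_{φ φ} = (1/2) g^{θθ} (∂_φ g_{θφ} + ∂_φ g_{θφ} - ∂_θ g_{φφ}) = (1/2)(1)((0) + (0) - (sin(2*θ))) = -sin(2*θ)/2
This equals the proposed value -sin(2*θ)/2.
True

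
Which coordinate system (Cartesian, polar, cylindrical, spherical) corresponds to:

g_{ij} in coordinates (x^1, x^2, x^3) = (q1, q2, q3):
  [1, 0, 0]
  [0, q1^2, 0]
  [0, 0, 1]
The line element ds^2 = dq1^2 + q1^2 dq2^2 + dq3^2 is dr^2 + r^2 dθ^2 + dz^2 with q1 = r, q2 = θ, q3 = z.
cylindrical coordinates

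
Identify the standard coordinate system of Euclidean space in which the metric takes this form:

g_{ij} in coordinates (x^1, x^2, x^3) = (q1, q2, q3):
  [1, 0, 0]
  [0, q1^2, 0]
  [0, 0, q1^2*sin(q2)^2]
The line element ds^2 = dq1^2 + q1^2 dq2^2 + q1^2 sin(q2)^2 dq3^2 is dr^2 + r^2 dθ^2 + r^2 sin(θ)^2 dφ^2 with q1 = r, q2 = θ, q3 = φ.
spherical coordinates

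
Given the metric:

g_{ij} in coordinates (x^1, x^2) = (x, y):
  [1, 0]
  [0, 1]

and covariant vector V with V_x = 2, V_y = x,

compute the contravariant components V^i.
Inverse metric (diagonal): g^{xx} = 1, g^{yy} = 1
V^i = g^{ij} V_j:
V^x = (1)(2) + (0)(x) = 2
V^y = (0)(2) + (1)(x) = x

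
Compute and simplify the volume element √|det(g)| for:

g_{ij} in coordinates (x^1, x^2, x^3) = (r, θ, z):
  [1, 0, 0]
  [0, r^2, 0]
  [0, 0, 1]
det(g) = r^2
√|det(g)| = r
Volume element: dV = r dr dθ dz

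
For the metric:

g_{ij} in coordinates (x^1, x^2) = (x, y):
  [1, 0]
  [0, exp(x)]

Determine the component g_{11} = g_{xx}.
With x^1 = x, x^2 = y, g_{11} = g_{xx} is the row-1, column-1 entry of the matrix.
g_{11} = 1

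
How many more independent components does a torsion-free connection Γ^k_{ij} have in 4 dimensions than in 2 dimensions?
Independent components in n dimensions: n × n(n+1)/2 = n^2(n+1)/2.
4D: 4 × 10 = 40
2D: 2 × 3 = 6
Difference = 40 - 6 = 34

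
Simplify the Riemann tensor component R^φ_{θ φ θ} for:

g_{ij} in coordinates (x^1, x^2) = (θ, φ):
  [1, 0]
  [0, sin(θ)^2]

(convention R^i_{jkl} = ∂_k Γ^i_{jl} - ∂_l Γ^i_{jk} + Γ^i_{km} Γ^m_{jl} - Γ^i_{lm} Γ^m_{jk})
Non-zero Christoffel symbols (Γ^k_{ij} = Γ^k_{ji}):
Γ^θ_{φ φ} = -sin(2*θ)/2
Γ^φ_{θ φ} = 1/tan(θ)
R^φ_{θ φ θ} = ∂_φ Γ^φ_{θ θ} - ∂_θ Γ^φ_{θ φ} + Γ^φ_{φ m} Γ^m_{θ θ} - Γ^φ_{θ m} Γ^m_{θ φ}
  = (0) - (-1/sin(θ)^2) + (0) - (1/tan(θ)^2) = 1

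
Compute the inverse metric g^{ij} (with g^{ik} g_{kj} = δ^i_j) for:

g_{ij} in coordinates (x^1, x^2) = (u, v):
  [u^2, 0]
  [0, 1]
The metric is diagonal, so g^{ij} is diagonal with entries 1/g_{ii}: diag(1/(u^2), 1).
g^{ij}:
  [1/u^2, 0]
  [0, 1]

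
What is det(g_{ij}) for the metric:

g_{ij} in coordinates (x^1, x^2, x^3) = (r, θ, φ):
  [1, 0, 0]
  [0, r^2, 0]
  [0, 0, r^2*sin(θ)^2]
Diagonal metric: det(g) = g_{11}·g_{22}·g_{33}
= (1)·(r^2)·(r^2*sin(θ)^2)
det(g) = r^4*sin(θ)^2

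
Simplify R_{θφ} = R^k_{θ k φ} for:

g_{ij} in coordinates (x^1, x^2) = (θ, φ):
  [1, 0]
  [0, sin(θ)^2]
Non-zero Christoffel symbols (Γ^k_{ij} = Γ^k_{ji}):
Γ^θ_{φ φ} = -sin(2*θ)/2
Γ^φ_{θ φ} = 1/tan(θ)
R^θ_{θ θ φ} = 0 (a repeated index in an antisymmetric pair)
R^φ_{θ φ φ} = 0 (a repeated index in an antisymmetric pair)
R_{θφ} = R^θ_{θ θ φ} + R^φ_{θ φ φ} = (0) + (0) = 0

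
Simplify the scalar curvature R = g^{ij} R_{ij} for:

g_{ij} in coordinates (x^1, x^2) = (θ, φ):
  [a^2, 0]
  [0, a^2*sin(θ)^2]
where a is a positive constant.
Non-zero Christoffel symbols (Γ^k_{ij} = Γ^k_{ji}):
Γ^θ_{φ φ} = -sin(2*θ)/2
Γ^φ_{θ φ} = 1/tan(θ)
Ricci tensor (R_{ij} = R^k_{ikj}): R_{θθ} = 1, R_{θφ} = 0, R_{φφ} = sin(θ)^2
Inverse metric: g^{θθ} = 1/a^2, g^{φφ} = 1/(a^2*sin(θ)^2)
R = g^{ij} R_{ij} = (1/a^2)(1) + (1/(a^2*sin(θ)^2))(sin(θ)^2) = 2/a^2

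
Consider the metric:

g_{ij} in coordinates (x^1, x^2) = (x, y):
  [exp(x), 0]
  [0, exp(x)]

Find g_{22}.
With x^1 = x, x^2 = y, g_{22} = g_{yy} is the row-2, column-2 entry of the matrix.
g_{22} = exp(x)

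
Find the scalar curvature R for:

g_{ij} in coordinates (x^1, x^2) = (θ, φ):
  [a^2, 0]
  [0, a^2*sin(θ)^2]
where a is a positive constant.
Non-zero Christoffel symbols (Γ^k_{ij} = Γ^k_{ji}):
Γ^θ_{φ φ} = -sin(2*θ)/2
Γ^φ_{θ φ} = 1/tan(θ)
Ricci tensor (R_{ij} = R^k_{ikj}): R_{θθ} = 1, R_{θφ} = 0, R_{φφ} = sin(θ)^2
Inverse metric: g^{θθ} = 1/a^2, g^{φφ} = 1/(a^2*sin(θ)^2)
R = g^{ij} R_{ij} = (1/a^2)(1) + (1/(a^2*sin(θ)^2))(sin(θ)^2) = 2/a^2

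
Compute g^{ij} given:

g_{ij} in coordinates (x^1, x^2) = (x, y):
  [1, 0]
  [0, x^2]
The metric is diagonal, so g^{ij} is diagonal with entries 1/g_{ii}: diag(1, 1/(x^2)).
g^{ij}:
  [1, 0]
  [0, 1/x^2]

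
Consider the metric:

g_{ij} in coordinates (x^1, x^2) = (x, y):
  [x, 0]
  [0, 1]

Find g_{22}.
With x^1 = x, x^2 = y, g_{22} = g_{yy} is the row-2, column-2 entry of the matrix.
g_{22} = 1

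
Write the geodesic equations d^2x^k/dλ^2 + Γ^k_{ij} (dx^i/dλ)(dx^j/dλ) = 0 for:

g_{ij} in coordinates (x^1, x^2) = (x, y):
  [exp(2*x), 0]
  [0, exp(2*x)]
Geodesic equation: d^2x^k/dλ^2 + Γ^k_{ij} (dx^i/dλ)(dx^j/dλ) = 0.
Non-zero Christoffel symbols:
Γ^x_{x x} = 1
Γ^x_{y y} = -1
Γ^y_{x y} = 1
Substituting (the symmetric pair Γ^k_{ij}, Γ^k_{ji} combines into a factor 2):
d^2x/dλ^2 + (dx/dλ)^2 - (dy/dλ)^2 = 0
d^2y/dλ^2 + 2 (dx/dλ)(dy/dλ) = 0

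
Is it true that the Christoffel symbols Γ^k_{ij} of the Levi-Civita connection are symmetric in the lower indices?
The Levi-Civita connection is torsion-free, which is exactly Γ^k_{ij} = Γ^k_{ji}.
Yes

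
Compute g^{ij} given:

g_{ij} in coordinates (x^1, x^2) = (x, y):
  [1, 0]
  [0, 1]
The metric is diagonal, so g^{ij} is diagonal with entries 1/g_{ii}: diag(1, 1).
g^{ij}:
  [1, 0]
  [0, 1]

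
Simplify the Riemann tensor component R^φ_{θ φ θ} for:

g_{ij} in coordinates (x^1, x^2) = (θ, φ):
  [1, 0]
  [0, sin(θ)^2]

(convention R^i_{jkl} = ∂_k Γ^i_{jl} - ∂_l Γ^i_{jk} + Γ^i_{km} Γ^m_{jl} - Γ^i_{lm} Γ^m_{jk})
Non-zero Christoffel symbols (Γ^k_{ij} = Γ^k_{ji}):
Γ^θ_{φ φ} = -sin(2*θ)/2
Γ^φ_{θ φ} = 1/tan(θ)
R^φ_{θ φ θ} = ∂_φ Γ^φ_{θ θ} - ∂_θ Γ^φ_{θ φ} + Γ^φ_{φ m} Γ^m_{θ θ} - Γ^φ_{θ m} Γ^m_{θ φ}
  = (0) - (-1/sin(θ)^2) + (0) - (1/tan(θ)^2) = 1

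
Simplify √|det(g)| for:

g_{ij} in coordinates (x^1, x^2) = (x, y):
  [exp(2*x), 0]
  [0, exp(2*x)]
det(g) = exp(4*x)
√|det(g)| = exp(2*x)
Volume element: dV = exp(2*x) dx dy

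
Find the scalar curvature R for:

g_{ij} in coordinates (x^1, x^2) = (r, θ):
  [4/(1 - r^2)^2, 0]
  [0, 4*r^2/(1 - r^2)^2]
Non-zero Christoffel symbols (Γ^k_{ij} = Γ^k_{ji}):
Γ^r_{r r} = 2*r/(1 - r^2)
Γ^r_{θ θ} = (r^3 + r)/(r^2 - 1)
Γ^θ_{r θ} = (-r^2 - 1)/(r^3 - r)
Ricci tensor (R_{ij} = R^k_{ikj}): R_{rr} = -4/(r^2 - 1)^2, R_{rθ} = 0, R_{θθ} = -4*r^2/(r^2 - 1)^2
Inverse metric: g^{rr} = (1 - r^2)^2/4, g^{θθ} = (1 - r^2)^2/(4*r^2)
R = g^{ij} R_{ij} = ((1 - r^2)^2/4)(-4/(r^2 - 1)^2) + ((1 - r^2)^2/(4*r^2))(-4*r^2/(r^2 - 1)^2) = -2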